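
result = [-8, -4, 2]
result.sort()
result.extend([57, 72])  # [-8, -4, 2, 57, 72]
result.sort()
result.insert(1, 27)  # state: [-8, 27, -4, 2, 57, 72]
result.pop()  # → 72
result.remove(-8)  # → [27, -4, 2, 57]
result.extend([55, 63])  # [27, -4, 2, 57, 55, 63]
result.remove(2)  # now [27, -4, 57, 55, 63]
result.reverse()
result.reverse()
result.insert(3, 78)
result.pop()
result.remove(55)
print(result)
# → [27, -4, 57, 78]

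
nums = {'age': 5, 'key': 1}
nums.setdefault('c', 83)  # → 83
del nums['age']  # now {'key': 1, 'c': 83}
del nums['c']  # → {'key': 1}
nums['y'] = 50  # {'key': 1, 'y': 50}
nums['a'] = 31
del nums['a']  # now {'key': 1, 'y': 50}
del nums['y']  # {'key': 1}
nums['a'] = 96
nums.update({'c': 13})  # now {'key': 1, 'a': 96, 'c': 13}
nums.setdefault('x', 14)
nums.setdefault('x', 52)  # 14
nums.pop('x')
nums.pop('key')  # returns 1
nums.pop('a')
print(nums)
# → {'c': 13}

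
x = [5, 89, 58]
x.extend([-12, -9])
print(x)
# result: [5, 89, 58, -12, -9]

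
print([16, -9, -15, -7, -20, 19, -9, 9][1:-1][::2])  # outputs [-9, -7, 19]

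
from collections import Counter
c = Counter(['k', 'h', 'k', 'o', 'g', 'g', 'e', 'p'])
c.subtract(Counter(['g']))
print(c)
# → Counter({'k': 2, 'h': 1, 'o': 1, 'g': 1, 'e': 1, 'p': 1})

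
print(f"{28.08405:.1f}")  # 28.1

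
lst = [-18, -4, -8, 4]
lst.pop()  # 4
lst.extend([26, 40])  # [-18, -4, -8, 26, 40]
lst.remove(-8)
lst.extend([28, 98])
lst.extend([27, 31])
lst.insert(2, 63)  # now [-18, -4, 63, 26, 40, 28, 98, 27, 31]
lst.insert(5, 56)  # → [-18, -4, 63, 26, 40, 56, 28, 98, 27, 31]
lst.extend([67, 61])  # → [-18, -4, 63, 26, 40, 56, 28, 98, 27, 31, 67, 61]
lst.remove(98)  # [-18, -4, 63, 26, 40, 56, 28, 27, 31, 67, 61]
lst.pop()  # 61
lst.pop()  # 67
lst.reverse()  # [31, 27, 28, 56, 40, 26, 63, -4, -18]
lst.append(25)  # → [31, 27, 28, 56, 40, 26, 63, -4, -18, 25]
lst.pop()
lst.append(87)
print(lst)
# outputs [31, 27, 28, 56, 40, 26, 63, -4, -18, 87]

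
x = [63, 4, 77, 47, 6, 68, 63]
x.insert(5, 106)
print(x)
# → [63, 4, 77, 47, 6, 106, 68, 63]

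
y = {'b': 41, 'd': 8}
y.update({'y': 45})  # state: {'b': 41, 'd': 8, 'y': 45}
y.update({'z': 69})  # {'b': 41, 'd': 8, 'y': 45, 'z': 69}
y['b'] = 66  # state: {'b': 66, 'd': 8, 'y': 45, 'z': 69}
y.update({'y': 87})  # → {'b': 66, 'd': 8, 'y': 87, 'z': 69}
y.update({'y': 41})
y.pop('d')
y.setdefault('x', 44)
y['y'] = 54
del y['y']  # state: {'b': 66, 'z': 69, 'x': 44}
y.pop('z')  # 69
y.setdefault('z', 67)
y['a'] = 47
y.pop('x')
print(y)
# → {'b': 66, 'z': 67, 'a': 47}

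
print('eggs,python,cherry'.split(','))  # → ['eggs', 'python', 'cherry']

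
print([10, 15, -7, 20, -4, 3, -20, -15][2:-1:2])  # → [-7, -4, -20]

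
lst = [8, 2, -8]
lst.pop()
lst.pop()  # 2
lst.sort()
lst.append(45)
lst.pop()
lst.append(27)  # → [8, 27]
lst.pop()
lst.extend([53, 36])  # [8, 53, 36]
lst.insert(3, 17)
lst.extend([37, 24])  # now [8, 53, 36, 17, 37, 24]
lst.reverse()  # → [24, 37, 17, 36, 53, 8]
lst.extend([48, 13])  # [24, 37, 17, 36, 53, 8, 48, 13]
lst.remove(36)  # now [24, 37, 17, 53, 8, 48, 13]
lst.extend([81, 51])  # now [24, 37, 17, 53, 8, 48, 13, 81, 51]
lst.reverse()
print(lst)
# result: [51, 81, 13, 48, 8, 53, 17, 37, 24]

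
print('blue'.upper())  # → BLUE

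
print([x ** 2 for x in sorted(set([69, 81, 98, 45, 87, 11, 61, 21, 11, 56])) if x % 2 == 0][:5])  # [3136, 9604]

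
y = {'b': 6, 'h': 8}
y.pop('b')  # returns 6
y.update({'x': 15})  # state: {'h': 8, 'x': 15}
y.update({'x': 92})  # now {'h': 8, 'x': 92}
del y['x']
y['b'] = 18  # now {'h': 8, 'b': 18}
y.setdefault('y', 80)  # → 80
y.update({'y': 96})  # {'h': 8, 'b': 18, 'y': 96}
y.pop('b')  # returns 18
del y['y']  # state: {'h': 8}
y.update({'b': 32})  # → {'h': 8, 'b': 32}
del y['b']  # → {'h': 8}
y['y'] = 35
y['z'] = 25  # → {'h': 8, 'y': 35, 'z': 25}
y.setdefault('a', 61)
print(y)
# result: {'h': 8, 'y': 35, 'z': 25, 'a': 61}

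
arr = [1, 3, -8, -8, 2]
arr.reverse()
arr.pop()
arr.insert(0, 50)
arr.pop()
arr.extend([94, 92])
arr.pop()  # 92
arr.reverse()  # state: [94, -8, -8, 2, 50]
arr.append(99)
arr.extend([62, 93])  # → [94, -8, -8, 2, 50, 99, 62, 93]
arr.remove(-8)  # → [94, -8, 2, 50, 99, 62, 93]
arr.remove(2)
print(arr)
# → [94, -8, 50, 99, 62, 93]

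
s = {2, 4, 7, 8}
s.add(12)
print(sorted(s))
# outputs [2, 4, 7, 8, 12]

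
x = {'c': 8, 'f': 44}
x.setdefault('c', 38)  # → 8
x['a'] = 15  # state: {'c': 8, 'f': 44, 'a': 15}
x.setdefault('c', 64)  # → 8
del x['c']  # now {'f': 44, 'a': 15}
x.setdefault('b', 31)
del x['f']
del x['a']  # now {'b': 31}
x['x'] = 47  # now {'b': 31, 'x': 47}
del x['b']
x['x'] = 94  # {'x': 94}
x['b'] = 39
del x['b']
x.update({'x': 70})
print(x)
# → {'x': 70}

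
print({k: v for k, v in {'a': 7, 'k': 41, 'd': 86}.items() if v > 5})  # {'a': 7, 'k': 41, 'd': 86}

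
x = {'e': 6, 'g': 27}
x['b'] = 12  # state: {'e': 6, 'g': 27, 'b': 12}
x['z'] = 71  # {'e': 6, 'g': 27, 'b': 12, 'z': 71}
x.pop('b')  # 12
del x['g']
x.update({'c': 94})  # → {'e': 6, 'z': 71, 'c': 94}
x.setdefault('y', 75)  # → 75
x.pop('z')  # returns 71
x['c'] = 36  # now {'e': 6, 'c': 36, 'y': 75}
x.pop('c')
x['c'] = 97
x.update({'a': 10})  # {'e': 6, 'y': 75, 'c': 97, 'a': 10}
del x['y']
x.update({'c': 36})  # {'e': 6, 'c': 36, 'a': 10}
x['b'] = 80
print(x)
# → {'e': 6, 'c': 36, 'a': 10, 'b': 80}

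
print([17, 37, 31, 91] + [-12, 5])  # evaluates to [17, 37, 31, 91, -12, 5]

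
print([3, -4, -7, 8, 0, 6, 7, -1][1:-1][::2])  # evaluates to [-4, 8, 6]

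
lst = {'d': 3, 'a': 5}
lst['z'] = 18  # {'d': 3, 'a': 5, 'z': 18}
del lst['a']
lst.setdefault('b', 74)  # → 74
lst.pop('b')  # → 74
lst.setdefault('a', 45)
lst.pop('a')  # 45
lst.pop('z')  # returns 18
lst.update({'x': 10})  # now {'d': 3, 'x': 10}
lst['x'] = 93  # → {'d': 3, 'x': 93}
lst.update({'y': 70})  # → {'d': 3, 'x': 93, 'y': 70}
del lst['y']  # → {'d': 3, 'x': 93}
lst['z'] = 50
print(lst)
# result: {'d': 3, 'x': 93, 'z': 50}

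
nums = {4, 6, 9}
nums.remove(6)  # {4, 9}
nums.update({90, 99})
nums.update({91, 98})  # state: {4, 9, 90, 91, 98, 99}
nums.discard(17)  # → {4, 9, 90, 91, 98, 99}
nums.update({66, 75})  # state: {4, 9, 66, 75, 90, 91, 98, 99}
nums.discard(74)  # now {4, 9, 66, 75, 90, 91, 98, 99}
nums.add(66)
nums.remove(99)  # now {4, 9, 66, 75, 90, 91, 98}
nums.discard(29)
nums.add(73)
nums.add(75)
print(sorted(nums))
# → [4, 9, 66, 73, 75, 90, 91, 98]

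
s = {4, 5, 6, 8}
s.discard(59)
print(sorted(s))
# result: [4, 5, 6, 8]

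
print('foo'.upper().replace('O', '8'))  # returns F88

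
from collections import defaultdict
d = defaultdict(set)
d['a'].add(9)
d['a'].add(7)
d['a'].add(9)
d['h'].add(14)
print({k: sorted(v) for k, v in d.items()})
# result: {'a': [7, 9], 'h': [14]}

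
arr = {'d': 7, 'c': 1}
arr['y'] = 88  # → {'d': 7, 'c': 1, 'y': 88}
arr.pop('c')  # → 1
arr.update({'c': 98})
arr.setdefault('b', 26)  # 26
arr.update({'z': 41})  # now {'d': 7, 'y': 88, 'c': 98, 'b': 26, 'z': 41}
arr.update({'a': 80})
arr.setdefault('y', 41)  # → 88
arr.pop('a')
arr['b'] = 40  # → {'d': 7, 'y': 88, 'c': 98, 'b': 40, 'z': 41}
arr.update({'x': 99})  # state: {'d': 7, 'y': 88, 'c': 98, 'b': 40, 'z': 41, 'x': 99}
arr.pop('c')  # 98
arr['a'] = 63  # {'d': 7, 'y': 88, 'b': 40, 'z': 41, 'x': 99, 'a': 63}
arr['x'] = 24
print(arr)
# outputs {'d': 7, 'y': 88, 'b': 40, 'z': 41, 'x': 24, 'a': 63}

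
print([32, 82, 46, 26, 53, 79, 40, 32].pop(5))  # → 79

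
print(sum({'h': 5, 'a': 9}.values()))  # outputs 14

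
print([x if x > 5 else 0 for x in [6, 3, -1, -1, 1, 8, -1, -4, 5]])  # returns [6, 0, 0, 0, 0, 8, 0, 0, 0]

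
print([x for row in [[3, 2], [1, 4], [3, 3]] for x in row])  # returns [3, 2, 1, 4, 3, 3]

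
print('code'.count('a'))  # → 0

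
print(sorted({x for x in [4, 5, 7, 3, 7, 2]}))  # [2, 3, 4, 5, 7]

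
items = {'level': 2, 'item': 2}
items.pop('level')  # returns 2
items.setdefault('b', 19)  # 19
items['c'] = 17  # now {'item': 2, 'b': 19, 'c': 17}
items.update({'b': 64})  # {'item': 2, 'b': 64, 'c': 17}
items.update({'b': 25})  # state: {'item': 2, 'b': 25, 'c': 17}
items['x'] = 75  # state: {'item': 2, 'b': 25, 'c': 17, 'x': 75}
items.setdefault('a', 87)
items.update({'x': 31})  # {'item': 2, 'b': 25, 'c': 17, 'x': 31, 'a': 87}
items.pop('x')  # 31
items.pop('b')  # 25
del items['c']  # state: {'item': 2, 'a': 87}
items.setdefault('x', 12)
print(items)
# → {'item': 2, 'a': 87, 'x': 12}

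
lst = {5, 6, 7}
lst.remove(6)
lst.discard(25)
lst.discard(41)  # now {5, 7}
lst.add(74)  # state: {5, 7, 74}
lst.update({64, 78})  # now {5, 7, 64, 74, 78}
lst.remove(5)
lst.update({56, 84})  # {7, 56, 64, 74, 78, 84}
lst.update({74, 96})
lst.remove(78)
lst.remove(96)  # {7, 56, 64, 74, 84}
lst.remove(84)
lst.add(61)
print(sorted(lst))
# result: [7, 56, 61, 64, 74]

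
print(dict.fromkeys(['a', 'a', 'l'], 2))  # {'a': 2, 'l': 2}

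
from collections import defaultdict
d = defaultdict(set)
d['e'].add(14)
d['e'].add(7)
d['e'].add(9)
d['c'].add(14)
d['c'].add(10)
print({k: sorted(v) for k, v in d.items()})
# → {'e': [7, 9, 14], 'c': [10, 14]}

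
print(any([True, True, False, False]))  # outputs True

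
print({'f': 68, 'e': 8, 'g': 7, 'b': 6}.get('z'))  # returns None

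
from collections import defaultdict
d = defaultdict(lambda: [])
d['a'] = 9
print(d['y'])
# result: []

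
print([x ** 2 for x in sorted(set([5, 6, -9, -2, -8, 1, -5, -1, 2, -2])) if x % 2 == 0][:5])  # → [64, 4, 4, 36]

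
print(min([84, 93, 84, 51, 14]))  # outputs 14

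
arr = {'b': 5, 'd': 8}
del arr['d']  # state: {'b': 5}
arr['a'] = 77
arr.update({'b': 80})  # {'b': 80, 'a': 77}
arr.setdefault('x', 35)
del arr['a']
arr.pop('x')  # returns 35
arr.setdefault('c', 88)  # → 88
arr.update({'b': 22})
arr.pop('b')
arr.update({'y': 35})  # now {'c': 88, 'y': 35}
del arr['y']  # {'c': 88}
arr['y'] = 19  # {'c': 88, 'y': 19}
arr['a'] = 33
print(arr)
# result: {'c': 88, 'y': 19, 'a': 33}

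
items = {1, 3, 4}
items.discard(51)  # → {1, 3, 4}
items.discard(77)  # {1, 3, 4}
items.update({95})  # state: {1, 3, 4, 95}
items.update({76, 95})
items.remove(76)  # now {1, 3, 4, 95}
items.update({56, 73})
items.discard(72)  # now {1, 3, 4, 56, 73, 95}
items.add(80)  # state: {1, 3, 4, 56, 73, 80, 95}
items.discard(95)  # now {1, 3, 4, 56, 73, 80}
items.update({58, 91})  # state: {1, 3, 4, 56, 58, 73, 80, 91}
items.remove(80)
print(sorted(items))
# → [1, 3, 4, 56, 58, 73, 91]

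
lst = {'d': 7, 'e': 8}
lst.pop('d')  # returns 7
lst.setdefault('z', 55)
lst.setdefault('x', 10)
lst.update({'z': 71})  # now {'e': 8, 'z': 71, 'x': 10}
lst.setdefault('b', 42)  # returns 42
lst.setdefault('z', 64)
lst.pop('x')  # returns 10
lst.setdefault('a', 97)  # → 97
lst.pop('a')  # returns 97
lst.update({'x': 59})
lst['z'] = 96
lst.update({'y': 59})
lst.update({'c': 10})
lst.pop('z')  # 96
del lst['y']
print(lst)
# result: {'e': 8, 'b': 42, 'x': 59, 'c': 10}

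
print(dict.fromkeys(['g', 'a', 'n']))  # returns {'g': None, 'a': None, 'n': None}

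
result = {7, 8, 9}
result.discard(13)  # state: {7, 8, 9}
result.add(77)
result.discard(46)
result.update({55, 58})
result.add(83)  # {7, 8, 9, 55, 58, 77, 83}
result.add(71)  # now {7, 8, 9, 55, 58, 71, 77, 83}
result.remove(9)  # {7, 8, 55, 58, 71, 77, 83}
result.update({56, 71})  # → {7, 8, 55, 56, 58, 71, 77, 83}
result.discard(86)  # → {7, 8, 55, 56, 58, 71, 77, 83}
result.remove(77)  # {7, 8, 55, 56, 58, 71, 83}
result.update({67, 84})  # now {7, 8, 55, 56, 58, 67, 71, 83, 84}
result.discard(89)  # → {7, 8, 55, 56, 58, 67, 71, 83, 84}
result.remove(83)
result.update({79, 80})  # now {7, 8, 55, 56, 58, 67, 71, 79, 80, 84}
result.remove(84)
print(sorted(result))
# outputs [7, 8, 55, 56, 58, 67, 71, 79, 80]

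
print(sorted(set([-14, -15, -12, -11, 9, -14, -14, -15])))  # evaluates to [-15, -14, -12, -11, 9]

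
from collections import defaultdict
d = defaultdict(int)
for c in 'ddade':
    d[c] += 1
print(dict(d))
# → {'d': 3, 'a': 1, 'e': 1}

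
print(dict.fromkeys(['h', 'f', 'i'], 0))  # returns {'h': 0, 'f': 0, 'i': 0}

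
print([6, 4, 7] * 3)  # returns [6, 4, 7, 6, 4, 7, 6, 4, 7]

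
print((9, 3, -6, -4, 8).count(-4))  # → 1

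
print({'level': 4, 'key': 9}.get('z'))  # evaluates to None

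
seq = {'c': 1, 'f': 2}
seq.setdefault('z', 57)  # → 57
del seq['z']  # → {'c': 1, 'f': 2}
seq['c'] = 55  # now {'c': 55, 'f': 2}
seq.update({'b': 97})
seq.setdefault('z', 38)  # 38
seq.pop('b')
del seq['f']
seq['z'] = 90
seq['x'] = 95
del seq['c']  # {'z': 90, 'x': 95}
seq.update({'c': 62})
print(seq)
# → {'z': 90, 'x': 95, 'c': 62}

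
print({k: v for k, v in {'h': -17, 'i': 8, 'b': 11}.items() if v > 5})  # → {'i': 8, 'b': 11}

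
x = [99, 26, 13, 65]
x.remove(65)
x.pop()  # 13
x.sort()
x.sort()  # [26, 99]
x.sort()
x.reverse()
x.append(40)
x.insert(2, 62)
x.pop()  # 40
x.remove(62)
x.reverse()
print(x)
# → [26, 99]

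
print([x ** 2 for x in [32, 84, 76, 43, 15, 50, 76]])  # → [1024, 7056, 5776, 1849, 225, 2500, 5776]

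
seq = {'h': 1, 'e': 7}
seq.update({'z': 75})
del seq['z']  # {'h': 1, 'e': 7}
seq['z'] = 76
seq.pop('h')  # 1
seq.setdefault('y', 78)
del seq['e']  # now {'z': 76, 'y': 78}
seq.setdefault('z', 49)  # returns 76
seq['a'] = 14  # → {'z': 76, 'y': 78, 'a': 14}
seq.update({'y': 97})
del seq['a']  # {'z': 76, 'y': 97}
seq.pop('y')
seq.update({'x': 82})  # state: {'z': 76, 'x': 82}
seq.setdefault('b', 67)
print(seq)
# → {'z': 76, 'x': 82, 'b': 67}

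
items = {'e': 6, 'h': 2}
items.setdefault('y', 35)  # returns 35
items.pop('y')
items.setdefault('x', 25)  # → 25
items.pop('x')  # 25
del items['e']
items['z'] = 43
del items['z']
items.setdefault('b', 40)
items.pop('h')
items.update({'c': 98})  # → {'b': 40, 'c': 98}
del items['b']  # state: {'c': 98}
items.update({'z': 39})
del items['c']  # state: {'z': 39}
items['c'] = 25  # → {'z': 39, 'c': 25}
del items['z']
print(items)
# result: {'c': 25}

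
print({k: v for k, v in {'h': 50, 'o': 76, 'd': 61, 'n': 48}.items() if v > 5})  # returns {'h': 50, 'o': 76, 'd': 61, 'n': 48}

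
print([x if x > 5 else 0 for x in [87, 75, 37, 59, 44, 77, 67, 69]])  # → [87, 75, 37, 59, 44, 77, 67, 69]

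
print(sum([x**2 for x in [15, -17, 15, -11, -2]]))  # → 864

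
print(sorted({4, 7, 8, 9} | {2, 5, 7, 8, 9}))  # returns [2, 4, 5, 7, 8, 9]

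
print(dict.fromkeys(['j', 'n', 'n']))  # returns {'j': None, 'n': None}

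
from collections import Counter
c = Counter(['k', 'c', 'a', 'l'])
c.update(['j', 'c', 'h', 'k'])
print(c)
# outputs Counter({'k': 2, 'c': 2, 'a': 1, 'l': 1, 'j': 1, 'h': 1})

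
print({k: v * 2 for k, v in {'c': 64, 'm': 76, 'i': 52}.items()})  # {'c': 128, 'm': 152, 'i': 104}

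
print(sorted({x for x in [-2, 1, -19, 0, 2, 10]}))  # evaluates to [-19, -2, 0, 1, 2, 10]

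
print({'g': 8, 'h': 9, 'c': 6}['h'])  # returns 9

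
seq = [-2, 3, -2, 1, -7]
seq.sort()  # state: [-7, -2, -2, 1, 3]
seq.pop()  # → 3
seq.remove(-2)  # [-7, -2, 1]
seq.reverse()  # [1, -2, -7]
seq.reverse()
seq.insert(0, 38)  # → [38, -7, -2, 1]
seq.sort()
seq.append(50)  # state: [-7, -2, 1, 38, 50]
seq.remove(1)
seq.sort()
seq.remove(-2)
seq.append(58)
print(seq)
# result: [-7, 38, 50, 58]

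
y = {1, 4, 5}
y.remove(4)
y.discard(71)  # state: {1, 5}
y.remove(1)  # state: {5}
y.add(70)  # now {5, 70}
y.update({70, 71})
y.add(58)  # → {5, 58, 70, 71}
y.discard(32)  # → {5, 58, 70, 71}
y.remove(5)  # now {58, 70, 71}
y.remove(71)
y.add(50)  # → {50, 58, 70}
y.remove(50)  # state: {58, 70}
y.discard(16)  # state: {58, 70}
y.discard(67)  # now {58, 70}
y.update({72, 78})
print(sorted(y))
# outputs [58, 70, 72, 78]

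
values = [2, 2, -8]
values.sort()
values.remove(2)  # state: [-8, 2]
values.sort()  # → [-8, 2]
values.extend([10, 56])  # [-8, 2, 10, 56]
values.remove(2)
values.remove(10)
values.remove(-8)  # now [56]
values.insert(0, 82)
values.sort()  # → [56, 82]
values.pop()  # 82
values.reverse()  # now [56]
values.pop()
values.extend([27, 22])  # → [27, 22]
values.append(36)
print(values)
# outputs [27, 22, 36]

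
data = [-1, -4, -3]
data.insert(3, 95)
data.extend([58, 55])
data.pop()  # 55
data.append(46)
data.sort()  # [-4, -3, -1, 46, 58, 95]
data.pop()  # 95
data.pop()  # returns 58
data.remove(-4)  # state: [-3, -1, 46]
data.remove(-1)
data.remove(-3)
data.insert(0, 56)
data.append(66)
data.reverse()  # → [66, 46, 56]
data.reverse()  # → [56, 46, 66]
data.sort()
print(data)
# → [46, 56, 66]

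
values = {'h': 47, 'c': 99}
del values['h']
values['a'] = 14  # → {'c': 99, 'a': 14}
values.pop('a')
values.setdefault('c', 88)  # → 99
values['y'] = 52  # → {'c': 99, 'y': 52}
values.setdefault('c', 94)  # 99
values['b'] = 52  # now {'c': 99, 'y': 52, 'b': 52}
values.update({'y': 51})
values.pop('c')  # 99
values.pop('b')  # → 52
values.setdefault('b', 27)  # 27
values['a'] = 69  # {'y': 51, 'b': 27, 'a': 69}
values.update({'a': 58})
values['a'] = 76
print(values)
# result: {'y': 51, 'b': 27, 'a': 76}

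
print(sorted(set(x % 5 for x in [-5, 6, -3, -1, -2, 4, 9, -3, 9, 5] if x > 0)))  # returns [0, 1, 4]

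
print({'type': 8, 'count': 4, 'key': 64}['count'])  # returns 4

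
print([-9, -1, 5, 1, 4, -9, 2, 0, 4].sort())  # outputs None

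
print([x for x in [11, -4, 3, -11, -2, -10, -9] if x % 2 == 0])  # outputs [-4, -2, -10]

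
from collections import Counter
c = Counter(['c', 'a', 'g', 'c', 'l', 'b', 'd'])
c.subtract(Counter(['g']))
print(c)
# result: Counter({'c': 2, 'a': 1, 'l': 1, 'b': 1, 'd': 1, 'g': 0})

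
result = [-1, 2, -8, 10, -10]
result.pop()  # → -10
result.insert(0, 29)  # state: [29, -1, 2, -8, 10]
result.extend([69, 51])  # [29, -1, 2, -8, 10, 69, 51]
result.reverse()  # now [51, 69, 10, -8, 2, -1, 29]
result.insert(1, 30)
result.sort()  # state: [-8, -1, 2, 10, 29, 30, 51, 69]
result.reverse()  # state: [69, 51, 30, 29, 10, 2, -1, -8]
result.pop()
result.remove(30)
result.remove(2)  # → [69, 51, 29, 10, -1]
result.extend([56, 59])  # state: [69, 51, 29, 10, -1, 56, 59]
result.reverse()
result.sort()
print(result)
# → [-1, 10, 29, 51, 56, 59, 69]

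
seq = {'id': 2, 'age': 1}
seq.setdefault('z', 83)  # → 83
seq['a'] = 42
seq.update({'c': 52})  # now {'id': 2, 'age': 1, 'z': 83, 'a': 42, 'c': 52}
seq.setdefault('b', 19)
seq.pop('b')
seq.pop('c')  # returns 52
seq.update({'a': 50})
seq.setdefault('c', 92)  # 92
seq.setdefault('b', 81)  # 81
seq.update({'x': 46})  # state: {'id': 2, 'age': 1, 'z': 83, 'a': 50, 'c': 92, 'b': 81, 'x': 46}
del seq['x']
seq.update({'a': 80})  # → {'id': 2, 'age': 1, 'z': 83, 'a': 80, 'c': 92, 'b': 81}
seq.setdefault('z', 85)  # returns 83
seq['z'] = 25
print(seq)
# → {'id': 2, 'age': 1, 'z': 25, 'a': 80, 'c': 92, 'b': 81}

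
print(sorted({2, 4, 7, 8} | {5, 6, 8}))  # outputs [2, 4, 5, 6, 7, 8]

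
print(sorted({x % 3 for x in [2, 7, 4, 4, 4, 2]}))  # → [1, 2]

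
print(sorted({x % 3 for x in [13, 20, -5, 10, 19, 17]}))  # [1, 2]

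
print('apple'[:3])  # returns app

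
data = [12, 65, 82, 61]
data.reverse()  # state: [61, 82, 65, 12]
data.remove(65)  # [61, 82, 12]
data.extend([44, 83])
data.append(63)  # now [61, 82, 12, 44, 83, 63]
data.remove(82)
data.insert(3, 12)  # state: [61, 12, 44, 12, 83, 63]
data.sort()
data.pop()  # 83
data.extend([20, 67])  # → [12, 12, 44, 61, 63, 20, 67]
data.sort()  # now [12, 12, 20, 44, 61, 63, 67]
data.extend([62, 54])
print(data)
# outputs [12, 12, 20, 44, 61, 63, 67, 62, 54]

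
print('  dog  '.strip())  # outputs dog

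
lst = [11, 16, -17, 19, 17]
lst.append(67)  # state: [11, 16, -17, 19, 17, 67]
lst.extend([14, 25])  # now [11, 16, -17, 19, 17, 67, 14, 25]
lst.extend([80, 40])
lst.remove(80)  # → [11, 16, -17, 19, 17, 67, 14, 25, 40]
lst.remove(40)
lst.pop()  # 25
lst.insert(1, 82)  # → [11, 82, 16, -17, 19, 17, 67, 14]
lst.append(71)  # [11, 82, 16, -17, 19, 17, 67, 14, 71]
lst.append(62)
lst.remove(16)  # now [11, 82, -17, 19, 17, 67, 14, 71, 62]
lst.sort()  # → [-17, 11, 14, 17, 19, 62, 67, 71, 82]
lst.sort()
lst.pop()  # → 82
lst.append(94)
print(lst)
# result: [-17, 11, 14, 17, 19, 62, 67, 71, 94]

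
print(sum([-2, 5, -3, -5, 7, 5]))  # 7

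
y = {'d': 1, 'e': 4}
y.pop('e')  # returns 4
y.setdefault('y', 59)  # 59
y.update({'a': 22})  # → {'d': 1, 'y': 59, 'a': 22}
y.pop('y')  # 59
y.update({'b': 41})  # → {'d': 1, 'a': 22, 'b': 41}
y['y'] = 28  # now {'d': 1, 'a': 22, 'b': 41, 'y': 28}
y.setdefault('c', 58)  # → 58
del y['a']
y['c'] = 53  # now {'d': 1, 'b': 41, 'y': 28, 'c': 53}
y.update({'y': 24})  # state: {'d': 1, 'b': 41, 'y': 24, 'c': 53}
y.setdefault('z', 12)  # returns 12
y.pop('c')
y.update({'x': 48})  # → {'d': 1, 'b': 41, 'y': 24, 'z': 12, 'x': 48}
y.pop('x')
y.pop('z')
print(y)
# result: {'d': 1, 'b': 41, 'y': 24}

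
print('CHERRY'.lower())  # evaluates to cherry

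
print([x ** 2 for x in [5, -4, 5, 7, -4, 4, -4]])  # [25, 16, 25, 49, 16, 16, 16]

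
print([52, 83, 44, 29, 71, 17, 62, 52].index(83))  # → 1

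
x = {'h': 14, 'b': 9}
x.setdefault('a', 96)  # 96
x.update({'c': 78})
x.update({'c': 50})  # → {'h': 14, 'b': 9, 'a': 96, 'c': 50}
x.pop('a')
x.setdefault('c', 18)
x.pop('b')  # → 9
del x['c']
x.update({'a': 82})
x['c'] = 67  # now {'h': 14, 'a': 82, 'c': 67}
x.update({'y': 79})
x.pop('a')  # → 82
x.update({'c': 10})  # {'h': 14, 'c': 10, 'y': 79}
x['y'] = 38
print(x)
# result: {'h': 14, 'c': 10, 'y': 38}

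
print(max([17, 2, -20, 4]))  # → 17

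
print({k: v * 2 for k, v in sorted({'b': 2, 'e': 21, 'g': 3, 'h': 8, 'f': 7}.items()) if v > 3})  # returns {'e': 42, 'f': 14, 'h': 16}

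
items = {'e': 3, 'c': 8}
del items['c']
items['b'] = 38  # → {'e': 3, 'b': 38}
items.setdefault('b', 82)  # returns 38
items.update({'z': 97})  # {'e': 3, 'b': 38, 'z': 97}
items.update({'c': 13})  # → {'e': 3, 'b': 38, 'z': 97, 'c': 13}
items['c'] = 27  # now {'e': 3, 'b': 38, 'z': 97, 'c': 27}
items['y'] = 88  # {'e': 3, 'b': 38, 'z': 97, 'c': 27, 'y': 88}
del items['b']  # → {'e': 3, 'z': 97, 'c': 27, 'y': 88}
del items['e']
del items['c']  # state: {'z': 97, 'y': 88}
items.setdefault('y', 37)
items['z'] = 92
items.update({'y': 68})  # {'z': 92, 'y': 68}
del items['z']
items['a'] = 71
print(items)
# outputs {'y': 68, 'a': 71}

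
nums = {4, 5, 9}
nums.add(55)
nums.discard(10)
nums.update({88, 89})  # {4, 5, 9, 55, 88, 89}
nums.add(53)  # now {4, 5, 9, 53, 55, 88, 89}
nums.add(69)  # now {4, 5, 9, 53, 55, 69, 88, 89}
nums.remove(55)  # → {4, 5, 9, 53, 69, 88, 89}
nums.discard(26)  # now {4, 5, 9, 53, 69, 88, 89}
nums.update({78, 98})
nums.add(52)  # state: {4, 5, 9, 52, 53, 69, 78, 88, 89, 98}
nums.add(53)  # {4, 5, 9, 52, 53, 69, 78, 88, 89, 98}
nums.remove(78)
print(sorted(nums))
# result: [4, 5, 9, 52, 53, 69, 88, 89, 98]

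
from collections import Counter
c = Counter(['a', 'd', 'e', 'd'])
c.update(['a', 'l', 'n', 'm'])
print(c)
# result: Counter({'a': 2, 'd': 2, 'e': 1, 'l': 1, 'n': 1, 'm': 1})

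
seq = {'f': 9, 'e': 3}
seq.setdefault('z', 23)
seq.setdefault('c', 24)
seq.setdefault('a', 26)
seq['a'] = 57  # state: {'f': 9, 'e': 3, 'z': 23, 'c': 24, 'a': 57}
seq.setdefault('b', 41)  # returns 41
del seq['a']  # {'f': 9, 'e': 3, 'z': 23, 'c': 24, 'b': 41}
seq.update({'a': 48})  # {'f': 9, 'e': 3, 'z': 23, 'c': 24, 'b': 41, 'a': 48}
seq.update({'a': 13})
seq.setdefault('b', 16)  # 41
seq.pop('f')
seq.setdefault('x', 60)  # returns 60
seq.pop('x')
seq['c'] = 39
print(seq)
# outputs {'e': 3, 'z': 23, 'c': 39, 'b': 41, 'a': 13}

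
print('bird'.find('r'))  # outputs 2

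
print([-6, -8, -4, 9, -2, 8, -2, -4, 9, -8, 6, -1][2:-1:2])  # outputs [-4, -2, -2, 9, 6]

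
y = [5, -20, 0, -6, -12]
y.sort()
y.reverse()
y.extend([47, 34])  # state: [5, 0, -6, -12, -20, 47, 34]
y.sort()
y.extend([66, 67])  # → [-20, -12, -6, 0, 5, 34, 47, 66, 67]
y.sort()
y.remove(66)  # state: [-20, -12, -6, 0, 5, 34, 47, 67]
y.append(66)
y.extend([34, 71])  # [-20, -12, -6, 0, 5, 34, 47, 67, 66, 34, 71]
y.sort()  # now [-20, -12, -6, 0, 5, 34, 34, 47, 66, 67, 71]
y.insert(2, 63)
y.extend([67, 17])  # [-20, -12, 63, -6, 0, 5, 34, 34, 47, 66, 67, 71, 67, 17]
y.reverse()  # [17, 67, 71, 67, 66, 47, 34, 34, 5, 0, -6, 63, -12, -20]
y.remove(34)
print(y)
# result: [17, 67, 71, 67, 66, 47, 34, 5, 0, -6, 63, -12, -20]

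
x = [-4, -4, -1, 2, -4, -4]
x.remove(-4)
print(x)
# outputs [-4, -1, 2, -4, -4]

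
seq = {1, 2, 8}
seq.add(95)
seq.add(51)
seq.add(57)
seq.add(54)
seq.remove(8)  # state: {1, 2, 51, 54, 57, 95}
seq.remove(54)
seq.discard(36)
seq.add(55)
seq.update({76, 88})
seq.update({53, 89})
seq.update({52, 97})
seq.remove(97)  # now {1, 2, 51, 52, 53, 55, 57, 76, 88, 89, 95}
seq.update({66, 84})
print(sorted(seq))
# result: [1, 2, 51, 52, 53, 55, 57, 66, 76, 84, 88, 89, 95]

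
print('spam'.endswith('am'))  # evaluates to True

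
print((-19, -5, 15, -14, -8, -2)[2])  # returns 15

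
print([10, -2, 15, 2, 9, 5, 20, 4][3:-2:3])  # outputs [2]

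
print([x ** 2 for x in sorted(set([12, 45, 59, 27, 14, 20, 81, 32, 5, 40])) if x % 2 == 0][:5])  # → [144, 196, 400, 1024, 1600]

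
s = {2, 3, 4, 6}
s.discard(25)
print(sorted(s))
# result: [2, 3, 4, 6]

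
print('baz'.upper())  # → BAZ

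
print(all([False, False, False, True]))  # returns False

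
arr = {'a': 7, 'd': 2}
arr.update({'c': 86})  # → {'a': 7, 'd': 2, 'c': 86}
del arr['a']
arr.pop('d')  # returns 2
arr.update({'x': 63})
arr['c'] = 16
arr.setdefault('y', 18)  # 18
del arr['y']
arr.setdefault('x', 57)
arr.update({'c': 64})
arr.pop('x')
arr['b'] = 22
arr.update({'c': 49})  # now {'c': 49, 'b': 22}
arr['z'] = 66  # {'c': 49, 'b': 22, 'z': 66}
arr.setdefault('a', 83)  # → 83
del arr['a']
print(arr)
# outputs {'c': 49, 'b': 22, 'z': 66}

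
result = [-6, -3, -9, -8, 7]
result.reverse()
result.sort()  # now [-9, -8, -6, -3, 7]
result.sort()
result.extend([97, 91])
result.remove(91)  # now [-9, -8, -6, -3, 7, 97]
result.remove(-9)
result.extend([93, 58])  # [-8, -6, -3, 7, 97, 93, 58]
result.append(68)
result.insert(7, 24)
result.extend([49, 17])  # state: [-8, -6, -3, 7, 97, 93, 58, 24, 68, 49, 17]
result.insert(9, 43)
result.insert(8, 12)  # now [-8, -6, -3, 7, 97, 93, 58, 24, 12, 68, 43, 49, 17]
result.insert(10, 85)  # [-8, -6, -3, 7, 97, 93, 58, 24, 12, 68, 85, 43, 49, 17]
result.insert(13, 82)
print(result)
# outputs [-8, -6, -3, 7, 97, 93, 58, 24, 12, 68, 85, 43, 49, 82, 17]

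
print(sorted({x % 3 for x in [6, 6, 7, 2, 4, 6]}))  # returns [0, 1, 2]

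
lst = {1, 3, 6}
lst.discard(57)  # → {1, 3, 6}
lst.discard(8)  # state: {1, 3, 6}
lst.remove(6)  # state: {1, 3}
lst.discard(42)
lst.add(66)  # {1, 3, 66}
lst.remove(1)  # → {3, 66}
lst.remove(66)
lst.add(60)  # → {3, 60}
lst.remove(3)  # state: {60}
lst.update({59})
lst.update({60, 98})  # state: {59, 60, 98}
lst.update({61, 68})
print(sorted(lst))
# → [59, 60, 61, 68, 98]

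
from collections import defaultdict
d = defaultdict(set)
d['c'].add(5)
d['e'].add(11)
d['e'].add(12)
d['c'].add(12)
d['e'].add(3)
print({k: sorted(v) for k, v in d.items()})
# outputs {'c': [5, 12], 'e': [3, 11, 12]}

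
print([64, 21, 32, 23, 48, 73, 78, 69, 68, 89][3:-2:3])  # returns [23, 78]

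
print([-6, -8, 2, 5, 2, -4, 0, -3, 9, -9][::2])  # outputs [-6, 2, 2, 0, 9]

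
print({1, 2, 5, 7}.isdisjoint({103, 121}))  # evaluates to True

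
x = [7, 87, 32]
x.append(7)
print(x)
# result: [7, 87, 32, 7]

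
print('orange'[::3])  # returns on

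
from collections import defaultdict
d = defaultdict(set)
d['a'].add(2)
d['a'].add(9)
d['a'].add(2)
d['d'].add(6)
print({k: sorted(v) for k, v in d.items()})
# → {'a': [2, 9], 'd': [6]}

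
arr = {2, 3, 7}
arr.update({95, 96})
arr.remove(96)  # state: {2, 3, 7, 95}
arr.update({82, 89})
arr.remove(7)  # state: {2, 3, 82, 89, 95}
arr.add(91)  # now {2, 3, 82, 89, 91, 95}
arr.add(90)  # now {2, 3, 82, 89, 90, 91, 95}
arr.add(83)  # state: {2, 3, 82, 83, 89, 90, 91, 95}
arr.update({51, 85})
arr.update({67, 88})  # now {2, 3, 51, 67, 82, 83, 85, 88, 89, 90, 91, 95}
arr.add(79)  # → {2, 3, 51, 67, 79, 82, 83, 85, 88, 89, 90, 91, 95}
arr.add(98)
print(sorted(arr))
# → [2, 3, 51, 67, 79, 82, 83, 85, 88, 89, 90, 91, 95, 98]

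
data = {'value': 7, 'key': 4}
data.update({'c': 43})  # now {'value': 7, 'key': 4, 'c': 43}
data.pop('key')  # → 4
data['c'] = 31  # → {'value': 7, 'c': 31}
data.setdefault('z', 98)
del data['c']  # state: {'value': 7, 'z': 98}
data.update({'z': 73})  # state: {'value': 7, 'z': 73}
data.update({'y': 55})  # {'value': 7, 'z': 73, 'y': 55}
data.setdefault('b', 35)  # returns 35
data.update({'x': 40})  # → {'value': 7, 'z': 73, 'y': 55, 'b': 35, 'x': 40}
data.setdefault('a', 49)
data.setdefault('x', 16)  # 40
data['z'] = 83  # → {'value': 7, 'z': 83, 'y': 55, 'b': 35, 'x': 40, 'a': 49}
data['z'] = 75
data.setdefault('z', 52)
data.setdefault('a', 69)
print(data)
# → {'value': 7, 'z': 75, 'y': 55, 'b': 35, 'x': 40, 'a': 49}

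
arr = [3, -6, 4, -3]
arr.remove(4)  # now [3, -6, -3]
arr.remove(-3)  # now [3, -6]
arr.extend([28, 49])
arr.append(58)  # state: [3, -6, 28, 49, 58]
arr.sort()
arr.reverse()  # [58, 49, 28, 3, -6]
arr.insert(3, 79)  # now [58, 49, 28, 79, 3, -6]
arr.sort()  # [-6, 3, 28, 49, 58, 79]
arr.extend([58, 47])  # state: [-6, 3, 28, 49, 58, 79, 58, 47]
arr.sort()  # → [-6, 3, 28, 47, 49, 58, 58, 79]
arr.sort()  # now [-6, 3, 28, 47, 49, 58, 58, 79]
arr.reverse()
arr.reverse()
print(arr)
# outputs [-6, 3, 28, 47, 49, 58, 58, 79]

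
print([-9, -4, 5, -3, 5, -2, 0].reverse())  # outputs None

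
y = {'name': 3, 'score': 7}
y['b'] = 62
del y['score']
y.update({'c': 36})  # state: {'name': 3, 'b': 62, 'c': 36}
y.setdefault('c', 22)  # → 36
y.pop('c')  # 36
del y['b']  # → {'name': 3}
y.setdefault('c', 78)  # 78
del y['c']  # {'name': 3}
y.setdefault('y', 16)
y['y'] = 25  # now {'name': 3, 'y': 25}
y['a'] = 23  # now {'name': 3, 'y': 25, 'a': 23}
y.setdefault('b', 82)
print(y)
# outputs {'name': 3, 'y': 25, 'a': 23, 'b': 82}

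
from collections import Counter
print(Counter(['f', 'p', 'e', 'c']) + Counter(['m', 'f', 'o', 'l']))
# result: Counter({'f': 2, 'p': 1, 'e': 1, 'c': 1, 'm': 1, 'o': 1, 'l': 1})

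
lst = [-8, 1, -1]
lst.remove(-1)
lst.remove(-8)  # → [1]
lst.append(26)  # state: [1, 26]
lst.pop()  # 26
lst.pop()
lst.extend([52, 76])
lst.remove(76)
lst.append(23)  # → [52, 23]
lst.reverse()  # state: [23, 52]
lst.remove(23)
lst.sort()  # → [52]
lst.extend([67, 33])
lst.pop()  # 33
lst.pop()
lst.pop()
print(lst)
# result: []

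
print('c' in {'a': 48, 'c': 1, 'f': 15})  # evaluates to True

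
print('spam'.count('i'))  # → 0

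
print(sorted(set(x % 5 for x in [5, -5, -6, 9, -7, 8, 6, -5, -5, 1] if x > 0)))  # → [0, 1, 3, 4]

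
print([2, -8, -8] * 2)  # [2, -8, -8, 2, -8, -8]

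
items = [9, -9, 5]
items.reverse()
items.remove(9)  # [5, -9]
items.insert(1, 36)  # [5, 36, -9]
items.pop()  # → -9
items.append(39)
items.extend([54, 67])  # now [5, 36, 39, 54, 67]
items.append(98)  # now [5, 36, 39, 54, 67, 98]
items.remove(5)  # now [36, 39, 54, 67, 98]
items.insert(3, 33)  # [36, 39, 54, 33, 67, 98]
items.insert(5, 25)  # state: [36, 39, 54, 33, 67, 25, 98]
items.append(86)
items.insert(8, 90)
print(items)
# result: [36, 39, 54, 33, 67, 25, 98, 86, 90]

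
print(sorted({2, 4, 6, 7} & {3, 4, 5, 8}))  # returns [4]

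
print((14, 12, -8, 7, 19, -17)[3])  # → 7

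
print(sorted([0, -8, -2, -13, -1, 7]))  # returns [-13, -8, -2, -1, 0, 7]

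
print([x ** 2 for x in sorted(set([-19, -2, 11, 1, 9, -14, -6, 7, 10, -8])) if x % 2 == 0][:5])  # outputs [196, 64, 36, 4, 100]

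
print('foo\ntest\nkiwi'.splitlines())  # ['foo', 'test', 'kiwi']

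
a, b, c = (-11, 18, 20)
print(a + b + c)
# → 27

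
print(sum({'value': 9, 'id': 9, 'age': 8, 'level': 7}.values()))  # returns 33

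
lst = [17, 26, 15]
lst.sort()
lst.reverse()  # [26, 17, 15]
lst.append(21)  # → [26, 17, 15, 21]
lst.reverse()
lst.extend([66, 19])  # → [21, 15, 17, 26, 66, 19]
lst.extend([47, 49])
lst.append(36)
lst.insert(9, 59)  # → [21, 15, 17, 26, 66, 19, 47, 49, 36, 59]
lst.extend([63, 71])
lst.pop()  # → 71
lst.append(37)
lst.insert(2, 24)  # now [21, 15, 24, 17, 26, 66, 19, 47, 49, 36, 59, 63, 37]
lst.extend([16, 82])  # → [21, 15, 24, 17, 26, 66, 19, 47, 49, 36, 59, 63, 37, 16, 82]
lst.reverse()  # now [82, 16, 37, 63, 59, 36, 49, 47, 19, 66, 26, 17, 24, 15, 21]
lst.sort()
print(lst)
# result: [15, 16, 17, 19, 21, 24, 26, 36, 37, 47, 49, 59, 63, 66, 82]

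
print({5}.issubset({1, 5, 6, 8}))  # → True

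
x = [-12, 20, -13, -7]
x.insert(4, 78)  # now [-12, 20, -13, -7, 78]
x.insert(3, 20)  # [-12, 20, -13, 20, -7, 78]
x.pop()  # 78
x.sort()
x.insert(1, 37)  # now [-13, 37, -12, -7, 20, 20]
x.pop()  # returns 20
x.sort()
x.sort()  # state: [-13, -12, -7, 20, 37]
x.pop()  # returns 37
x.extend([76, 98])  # [-13, -12, -7, 20, 76, 98]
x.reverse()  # [98, 76, 20, -7, -12, -13]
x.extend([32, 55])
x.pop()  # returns 55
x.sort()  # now [-13, -12, -7, 20, 32, 76, 98]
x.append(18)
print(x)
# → [-13, -12, -7, 20, 32, 76, 98, 18]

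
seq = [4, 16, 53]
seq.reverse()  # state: [53, 16, 4]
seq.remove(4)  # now [53, 16]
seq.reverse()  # [16, 53]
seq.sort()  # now [16, 53]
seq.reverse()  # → [53, 16]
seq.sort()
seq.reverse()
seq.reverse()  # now [16, 53]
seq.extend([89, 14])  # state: [16, 53, 89, 14]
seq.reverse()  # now [14, 89, 53, 16]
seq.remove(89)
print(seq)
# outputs [14, 53, 16]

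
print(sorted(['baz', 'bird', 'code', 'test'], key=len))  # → ['baz', 'bird', 'code', 'test']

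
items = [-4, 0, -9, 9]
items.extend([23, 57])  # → [-4, 0, -9, 9, 23, 57]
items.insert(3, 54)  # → [-4, 0, -9, 54, 9, 23, 57]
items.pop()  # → 57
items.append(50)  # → [-4, 0, -9, 54, 9, 23, 50]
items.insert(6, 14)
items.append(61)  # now [-4, 0, -9, 54, 9, 23, 14, 50, 61]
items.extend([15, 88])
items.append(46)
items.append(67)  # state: [-4, 0, -9, 54, 9, 23, 14, 50, 61, 15, 88, 46, 67]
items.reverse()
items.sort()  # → [-9, -4, 0, 9, 14, 15, 23, 46, 50, 54, 61, 67, 88]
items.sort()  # [-9, -4, 0, 9, 14, 15, 23, 46, 50, 54, 61, 67, 88]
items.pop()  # 88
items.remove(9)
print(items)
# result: [-9, -4, 0, 14, 15, 23, 46, 50, 54, 61, 67]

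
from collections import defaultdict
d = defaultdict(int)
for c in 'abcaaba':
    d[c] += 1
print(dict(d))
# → {'a': 4, 'b': 2, 'c': 1}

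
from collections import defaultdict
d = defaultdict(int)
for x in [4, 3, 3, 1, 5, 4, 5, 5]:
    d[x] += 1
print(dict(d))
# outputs {4: 2, 3: 2, 1: 1, 5: 3}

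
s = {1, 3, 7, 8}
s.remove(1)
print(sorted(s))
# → [3, 7, 8]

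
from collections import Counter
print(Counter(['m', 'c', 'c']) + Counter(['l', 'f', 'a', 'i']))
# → Counter({'c': 2, 'm': 1, 'l': 1, 'f': 1, 'a': 1, 'i': 1})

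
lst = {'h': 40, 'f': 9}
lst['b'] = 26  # {'h': 40, 'f': 9, 'b': 26}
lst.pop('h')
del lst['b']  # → {'f': 9}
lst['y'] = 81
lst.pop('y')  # 81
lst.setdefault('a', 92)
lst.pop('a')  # 92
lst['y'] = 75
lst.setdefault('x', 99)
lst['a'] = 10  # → {'f': 9, 'y': 75, 'x': 99, 'a': 10}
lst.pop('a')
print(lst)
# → {'f': 9, 'y': 75, 'x': 99}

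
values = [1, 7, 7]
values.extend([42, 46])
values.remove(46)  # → [1, 7, 7, 42]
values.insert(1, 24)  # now [1, 24, 7, 7, 42]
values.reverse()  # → [42, 7, 7, 24, 1]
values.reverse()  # [1, 24, 7, 7, 42]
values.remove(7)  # [1, 24, 7, 42]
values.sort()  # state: [1, 7, 24, 42]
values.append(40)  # [1, 7, 24, 42, 40]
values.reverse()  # [40, 42, 24, 7, 1]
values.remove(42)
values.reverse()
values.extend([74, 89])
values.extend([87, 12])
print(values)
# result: [1, 7, 24, 40, 74, 89, 87, 12]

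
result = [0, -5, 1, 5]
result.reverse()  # [5, 1, -5, 0]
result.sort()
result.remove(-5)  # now [0, 1, 5]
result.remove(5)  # [0, 1]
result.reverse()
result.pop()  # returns 0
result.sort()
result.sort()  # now [1]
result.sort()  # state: [1]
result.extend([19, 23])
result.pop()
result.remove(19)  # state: [1]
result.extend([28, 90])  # [1, 28, 90]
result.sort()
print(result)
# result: [1, 28, 90]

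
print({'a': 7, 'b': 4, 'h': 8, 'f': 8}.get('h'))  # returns 8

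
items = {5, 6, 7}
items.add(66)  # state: {5, 6, 7, 66}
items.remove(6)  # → {5, 7, 66}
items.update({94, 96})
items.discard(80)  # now {5, 7, 66, 94, 96}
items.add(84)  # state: {5, 7, 66, 84, 94, 96}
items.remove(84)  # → {5, 7, 66, 94, 96}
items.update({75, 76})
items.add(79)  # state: {5, 7, 66, 75, 76, 79, 94, 96}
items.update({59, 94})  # {5, 7, 59, 66, 75, 76, 79, 94, 96}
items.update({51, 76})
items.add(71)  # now {5, 7, 51, 59, 66, 71, 75, 76, 79, 94, 96}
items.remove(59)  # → {5, 7, 51, 66, 71, 75, 76, 79, 94, 96}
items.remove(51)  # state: {5, 7, 66, 71, 75, 76, 79, 94, 96}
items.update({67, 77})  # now {5, 7, 66, 67, 71, 75, 76, 77, 79, 94, 96}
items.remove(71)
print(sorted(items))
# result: [5, 7, 66, 67, 75, 76, 77, 79, 94, 96]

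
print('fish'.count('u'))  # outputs 0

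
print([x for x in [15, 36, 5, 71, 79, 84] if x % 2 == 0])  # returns [36, 84]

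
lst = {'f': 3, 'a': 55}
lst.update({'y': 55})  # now {'f': 3, 'a': 55, 'y': 55}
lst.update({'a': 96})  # {'f': 3, 'a': 96, 'y': 55}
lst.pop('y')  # 55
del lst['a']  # {'f': 3}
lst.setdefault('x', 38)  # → 38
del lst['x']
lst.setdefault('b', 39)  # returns 39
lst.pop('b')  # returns 39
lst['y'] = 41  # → {'f': 3, 'y': 41}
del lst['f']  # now {'y': 41}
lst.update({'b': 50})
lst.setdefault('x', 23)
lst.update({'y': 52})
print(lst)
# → {'y': 52, 'b': 50, 'x': 23}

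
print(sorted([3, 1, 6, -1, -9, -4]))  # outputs [-9, -4, -1, 1, 3, 6]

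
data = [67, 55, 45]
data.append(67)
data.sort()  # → [45, 55, 67, 67]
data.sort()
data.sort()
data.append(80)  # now [45, 55, 67, 67, 80]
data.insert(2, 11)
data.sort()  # [11, 45, 55, 67, 67, 80]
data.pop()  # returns 80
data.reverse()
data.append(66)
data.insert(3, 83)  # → [67, 67, 55, 83, 45, 11, 66]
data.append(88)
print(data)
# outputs [67, 67, 55, 83, 45, 11, 66, 88]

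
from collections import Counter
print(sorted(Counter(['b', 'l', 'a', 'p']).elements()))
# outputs ['a', 'b', 'l', 'p']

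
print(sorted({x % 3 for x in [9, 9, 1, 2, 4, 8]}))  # [0, 1, 2]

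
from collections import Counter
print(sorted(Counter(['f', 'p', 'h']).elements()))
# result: ['f', 'h', 'p']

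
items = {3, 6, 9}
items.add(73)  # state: {3, 6, 9, 73}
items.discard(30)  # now {3, 6, 9, 73}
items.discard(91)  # {3, 6, 9, 73}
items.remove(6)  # {3, 9, 73}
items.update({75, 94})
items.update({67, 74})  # {3, 9, 67, 73, 74, 75, 94}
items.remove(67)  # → {3, 9, 73, 74, 75, 94}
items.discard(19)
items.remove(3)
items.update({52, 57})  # {9, 52, 57, 73, 74, 75, 94}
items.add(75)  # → {9, 52, 57, 73, 74, 75, 94}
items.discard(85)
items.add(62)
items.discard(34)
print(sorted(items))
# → [9, 52, 57, 62, 73, 74, 75, 94]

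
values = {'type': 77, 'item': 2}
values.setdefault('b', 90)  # 90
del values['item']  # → {'type': 77, 'b': 90}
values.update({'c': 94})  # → {'type': 77, 'b': 90, 'c': 94}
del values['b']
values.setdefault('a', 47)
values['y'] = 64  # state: {'type': 77, 'c': 94, 'a': 47, 'y': 64}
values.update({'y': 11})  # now {'type': 77, 'c': 94, 'a': 47, 'y': 11}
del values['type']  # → {'c': 94, 'a': 47, 'y': 11}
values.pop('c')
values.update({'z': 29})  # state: {'a': 47, 'y': 11, 'z': 29}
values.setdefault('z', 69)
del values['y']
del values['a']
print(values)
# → {'z': 29}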